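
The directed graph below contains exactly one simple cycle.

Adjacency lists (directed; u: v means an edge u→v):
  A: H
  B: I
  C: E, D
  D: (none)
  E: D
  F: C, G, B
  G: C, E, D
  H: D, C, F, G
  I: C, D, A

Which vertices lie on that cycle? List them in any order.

A, B, F, H, I

DFS with gray/black marking from B:
B gray
  I gray
    C gray
      E gray
        D gray
        D black
      E black
      C→D: D black — skip
    C black
    I→D: D black — skip
    A gray
      H gray
        H→D: D black — skip
        H→C: C black — skip
        F gray
          F→C: C black — skip
          G gray
            G→C: C black — skip
            G→E: E black — skip
            G→D: D black — skip
          G black
          F→B: B is gray → back edge
Back edge closes the cycle B → I → A → H → F → B; its vertices are {A, B, F, H, I}.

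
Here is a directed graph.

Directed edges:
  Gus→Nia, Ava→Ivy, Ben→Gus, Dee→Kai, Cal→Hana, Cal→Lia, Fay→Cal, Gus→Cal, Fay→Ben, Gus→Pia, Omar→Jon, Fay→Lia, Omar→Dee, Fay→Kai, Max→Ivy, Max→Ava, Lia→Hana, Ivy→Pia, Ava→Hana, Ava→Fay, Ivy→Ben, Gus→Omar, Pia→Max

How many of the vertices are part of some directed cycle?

A vertex is on a directed cycle iff it belongs to a strongly connected component of size ≥ 2 (or has a self-loop).
The vertices on cycles are {Ava, Ben, Fay, Gus, Ivy, Max, Pia} — 7 in total.

7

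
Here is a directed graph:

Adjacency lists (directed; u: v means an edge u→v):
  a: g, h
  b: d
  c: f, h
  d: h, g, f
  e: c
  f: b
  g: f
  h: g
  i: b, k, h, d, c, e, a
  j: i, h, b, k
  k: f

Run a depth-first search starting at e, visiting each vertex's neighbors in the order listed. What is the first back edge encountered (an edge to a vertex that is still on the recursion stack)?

DFS from e (visiting each vertex's neighbors in the order listed); mark gray on enter, black on exit:
e gray
  c gray
    f gray
      b gray
        d gray
          h gray
            g gray
              g→f: f is gray → back edge
First back edge: g → f.

g->f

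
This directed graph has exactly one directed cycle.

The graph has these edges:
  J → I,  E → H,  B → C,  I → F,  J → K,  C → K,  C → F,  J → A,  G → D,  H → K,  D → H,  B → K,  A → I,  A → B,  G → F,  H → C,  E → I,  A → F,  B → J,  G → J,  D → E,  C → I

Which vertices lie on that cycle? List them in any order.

A, B, J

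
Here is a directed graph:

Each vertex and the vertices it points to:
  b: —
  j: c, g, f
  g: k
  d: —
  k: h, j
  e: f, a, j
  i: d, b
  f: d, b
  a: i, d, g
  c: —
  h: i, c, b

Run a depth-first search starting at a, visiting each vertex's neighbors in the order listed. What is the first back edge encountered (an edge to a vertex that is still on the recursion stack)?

DFS from a (visiting each vertex's neighbors in the order listed); mark gray on enter, black on exit:
a gray
  i gray
    d gray
    d black
    b gray
    b black
  i black
  a→d: d black — skip
  g gray
    k gray
      h gray
        h→i: i black — skip
        c gray
        c black
        h→b: b black — skip
      h black
      j gray
        j→c: c black — skip
        j→g: g is gray → back edge
First back edge: j → g.

j->g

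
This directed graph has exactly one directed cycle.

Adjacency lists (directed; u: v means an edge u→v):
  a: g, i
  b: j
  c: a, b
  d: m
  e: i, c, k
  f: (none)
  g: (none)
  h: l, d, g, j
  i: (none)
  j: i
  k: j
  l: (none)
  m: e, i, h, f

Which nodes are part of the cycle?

d, h, m

DFS with gray/black marking from m:
m gray
  e gray
    i gray
    i black
    c gray
      a gray
        g gray
        g black
        a→i: i black — skip
      a black
      b gray
        j gray
          j→i: i black — skip
        j black
      b black
    c black
    k gray
      k→j: j black — skip
    k black
  e black
  m→i: i black — skip
  h gray
    l gray
    l black
    d gray
      d→m: m is gray → back edge
Back edge closes the cycle m → h → d → m; its vertices are {d, h, m}.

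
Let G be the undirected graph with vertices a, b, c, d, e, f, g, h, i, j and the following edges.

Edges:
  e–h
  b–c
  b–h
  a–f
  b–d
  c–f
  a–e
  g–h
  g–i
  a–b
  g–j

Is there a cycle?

DFS, tracking each vertex's parent; an edge to a visited non-parent vertex closes a cycle.
Start from h:
visit h (parent –)
  visit g (parent h)
    visit j (parent g)
      j–g: parent, skip
    g–h: parent, skip
    visit i (parent g)
      i–g: parent, skip
  visit b (parent h)
    visit c (parent b)
      visit f (parent c)
        f–c: parent, skip
        visit a (parent f)
          a–b: b visited and ≠ parent → cycle
Cycle: b – c – f – a – b.

Yes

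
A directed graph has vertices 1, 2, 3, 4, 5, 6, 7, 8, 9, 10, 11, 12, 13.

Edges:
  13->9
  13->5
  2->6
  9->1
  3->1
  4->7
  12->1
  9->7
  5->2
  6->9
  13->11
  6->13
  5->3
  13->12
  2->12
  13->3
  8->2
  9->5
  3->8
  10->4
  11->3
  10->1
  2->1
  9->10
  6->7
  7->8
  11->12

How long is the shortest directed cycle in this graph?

4

For each vertex v, BFS finds the shortest path from v back to v.
The shortest such closed walk is 6 → 7 → 8 → 2 → 6, length 4.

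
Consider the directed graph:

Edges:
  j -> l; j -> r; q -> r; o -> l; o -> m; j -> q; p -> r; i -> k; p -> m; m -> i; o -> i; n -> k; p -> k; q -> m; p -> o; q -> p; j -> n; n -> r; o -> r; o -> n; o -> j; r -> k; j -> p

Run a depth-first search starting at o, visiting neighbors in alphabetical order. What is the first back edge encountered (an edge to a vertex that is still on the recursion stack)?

p->o

DFS from o (visiting neighbors in alphabetical order); mark gray on enter, black on exit:
o gray
  i gray
    k gray
    k black
  i black
  j gray
    l gray
    l black
    n gray
      n→k: k black — skip
      r gray
        r→k: k black — skip
      r black
    n black
    p gray
      p→k: k black — skip
      m gray
        m→i: i black — skip
      m black
      p→o: o is gray → back edge
First back edge: p → o.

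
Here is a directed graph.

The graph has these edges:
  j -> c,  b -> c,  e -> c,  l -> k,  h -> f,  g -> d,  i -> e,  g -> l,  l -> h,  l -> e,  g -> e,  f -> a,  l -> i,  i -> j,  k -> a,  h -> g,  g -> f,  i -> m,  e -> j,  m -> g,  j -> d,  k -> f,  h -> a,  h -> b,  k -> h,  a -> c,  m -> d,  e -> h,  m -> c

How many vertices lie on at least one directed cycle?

7

A vertex is on a directed cycle iff it belongs to a strongly connected component of size ≥ 2 (or has a self-loop).
The vertices on cycles are {e, g, h, i, k, l, m} — 7 in total.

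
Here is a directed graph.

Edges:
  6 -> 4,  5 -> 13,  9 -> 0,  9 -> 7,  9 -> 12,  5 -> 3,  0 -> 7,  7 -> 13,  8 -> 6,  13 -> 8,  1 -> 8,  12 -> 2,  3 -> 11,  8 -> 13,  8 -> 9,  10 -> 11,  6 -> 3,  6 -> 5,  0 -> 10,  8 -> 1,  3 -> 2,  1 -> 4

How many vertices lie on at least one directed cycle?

8

A vertex is on a directed cycle iff it belongs to a strongly connected component of size ≥ 2 (or has a self-loop).
The vertices on cycles are {0, 1, 5, 6, 7, 8, 9, 13} — 8 in total.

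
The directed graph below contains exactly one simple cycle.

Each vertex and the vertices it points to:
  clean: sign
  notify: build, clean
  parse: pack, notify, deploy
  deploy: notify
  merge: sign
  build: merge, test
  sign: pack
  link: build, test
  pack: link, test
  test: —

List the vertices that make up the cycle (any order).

link, pack, sign, build, merge

DFS with gray/black marking from pack:
pack gray
  link gray
    build gray
      merge gray
        sign gray
          sign→pack: pack is gray → back edge
Back edge closes the cycle pack → link → build → merge → sign → pack; its vertices are {link, pack, sign, build, merge}.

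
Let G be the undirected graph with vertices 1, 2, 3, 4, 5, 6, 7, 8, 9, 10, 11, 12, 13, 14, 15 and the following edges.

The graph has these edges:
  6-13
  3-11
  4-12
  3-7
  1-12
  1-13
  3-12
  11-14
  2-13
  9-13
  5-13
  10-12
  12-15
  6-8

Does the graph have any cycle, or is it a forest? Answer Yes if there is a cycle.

No

DFS, tracking each vertex's parent; an edge to a visited non-parent vertex closes a cycle.
Start from 11:
visit 11 (parent –)
  visit 14 (parent 11)
    14–11: parent, skip
  visit 3 (parent 11)
    3–11: parent, skip
    visit 7 (parent 3)
      7–3: parent, skip
    visit 12 (parent 3)
      12–3: parent, skip
      visit 4 (parent 12)
        4–12: parent, skip
      visit 10 (parent 12)
        10–12: parent, skip
      visit 1 (parent 12)
        1–12: parent, skip
        visit 13 (parent 1)
          visit 9 (parent 13)
            9–13: parent, skip
          13–1: parent, skip
          visit 5 (parent 13)
            5–13: parent, skip
          visit 6 (parent 13)
            visit 8 (parent 6)
              8–6: parent, skip
            6–13: parent, skip
          visit 2 (parent 13)
            2–13: parent, skip
      visit 15 (parent 12)
        15–12: parent, skip
No non-parent visited neighbor found — the graph is a forest.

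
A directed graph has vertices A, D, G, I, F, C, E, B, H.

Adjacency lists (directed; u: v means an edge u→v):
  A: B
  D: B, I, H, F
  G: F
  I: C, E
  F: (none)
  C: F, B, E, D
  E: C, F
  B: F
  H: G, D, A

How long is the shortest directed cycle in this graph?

For each vertex v, BFS finds the shortest path from v back to v.
The shortest such closed walk is H → D → H, length 2.

2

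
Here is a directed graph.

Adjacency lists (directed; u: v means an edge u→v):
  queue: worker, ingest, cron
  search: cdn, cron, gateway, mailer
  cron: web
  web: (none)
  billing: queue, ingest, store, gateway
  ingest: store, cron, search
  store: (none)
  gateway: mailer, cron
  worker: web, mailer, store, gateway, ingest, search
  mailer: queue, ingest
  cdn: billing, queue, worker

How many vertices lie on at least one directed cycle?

A vertex is on a directed cycle iff it belongs to a strongly connected component of size ≥ 2 (or has a self-loop).
The vertices on cycles are {cdn, queue, ingest, mailer, search, worker, billing, gateway} — 8 in total.

8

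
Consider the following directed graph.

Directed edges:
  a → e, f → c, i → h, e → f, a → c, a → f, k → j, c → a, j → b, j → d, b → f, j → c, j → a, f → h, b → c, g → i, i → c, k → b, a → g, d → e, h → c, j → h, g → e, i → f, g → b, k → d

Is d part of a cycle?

No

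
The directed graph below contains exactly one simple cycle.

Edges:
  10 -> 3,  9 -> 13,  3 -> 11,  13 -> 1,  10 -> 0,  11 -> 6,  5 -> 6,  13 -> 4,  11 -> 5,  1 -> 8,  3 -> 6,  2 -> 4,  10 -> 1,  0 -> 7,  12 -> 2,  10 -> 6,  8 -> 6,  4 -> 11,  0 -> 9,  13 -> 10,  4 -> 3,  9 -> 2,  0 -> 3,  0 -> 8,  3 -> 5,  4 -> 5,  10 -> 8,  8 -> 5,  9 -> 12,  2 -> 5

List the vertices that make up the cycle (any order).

0, 9, 10, 13

DFS with gray/black marking from 0:
0 gray
  8 gray
    6 gray
    6 black
    5 gray
      5→6: 6 black — skip
    5 black
  8 black
  9 gray
    2 gray
      4 gray
        11 gray
          11→5: 5 black — skip
          11→6: 6 black — skip
        11 black
        4→5: 5 black — skip
        3 gray
          3→6: 6 black — skip
          3→11: 11 black — skip
          3→5: 5 black — skip
        3 black
      4 black
      2→5: 5 black — skip
    2 black
    12 gray
      12→2: 2 black — skip
    12 black
    13 gray
      10 gray
        1 gray
          1→8: 8 black — skip
        1 black
        10→8: 8 black — skip
        10→6: 6 black — skip
        10→3: 3 black — skip
        10→0: 0 is gray → back edge
Back edge closes the cycle 0 → 9 → 13 → 10 → 0; its vertices are {0, 9, 10, 13}.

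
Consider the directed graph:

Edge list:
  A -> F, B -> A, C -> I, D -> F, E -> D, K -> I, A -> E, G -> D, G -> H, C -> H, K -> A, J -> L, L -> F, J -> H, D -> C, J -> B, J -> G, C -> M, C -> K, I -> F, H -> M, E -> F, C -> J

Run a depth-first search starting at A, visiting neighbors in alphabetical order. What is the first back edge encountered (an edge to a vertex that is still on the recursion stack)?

B->A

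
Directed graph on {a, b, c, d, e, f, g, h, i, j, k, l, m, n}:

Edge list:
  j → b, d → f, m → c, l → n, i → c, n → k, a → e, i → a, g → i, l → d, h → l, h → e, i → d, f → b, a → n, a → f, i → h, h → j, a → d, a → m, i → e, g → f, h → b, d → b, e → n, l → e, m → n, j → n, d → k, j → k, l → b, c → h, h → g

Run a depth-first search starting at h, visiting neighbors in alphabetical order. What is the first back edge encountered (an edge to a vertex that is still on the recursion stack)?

c->h

DFS from h (visiting neighbors in alphabetical order); mark gray on enter, black on exit:
h gray
  b gray
  b black
  e gray
    n gray
      k gray
      k black
    n black
  e black
  g gray
    f gray
      f→b: b black — skip
    f black
    i gray
      a gray
        d gray
          d→b: b black — skip
          d→f: f black — skip
          d→k: k black — skip
        d black
        a→e: e black — skip
        a→f: f black — skip
        m gray
          c gray
            c→h: h is gray → back edge
First back edge: c → h.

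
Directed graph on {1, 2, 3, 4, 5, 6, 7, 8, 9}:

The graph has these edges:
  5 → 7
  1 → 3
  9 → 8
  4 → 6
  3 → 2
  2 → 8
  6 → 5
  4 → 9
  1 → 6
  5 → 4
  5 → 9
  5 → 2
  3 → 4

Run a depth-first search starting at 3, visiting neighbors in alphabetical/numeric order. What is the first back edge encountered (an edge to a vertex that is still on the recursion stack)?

5→4

DFS from 3 (visiting neighbors in alphabetical/numeric order); mark gray on enter, black on exit:
3 gray
  2 gray
    8 gray
    8 black
  2 black
  4 gray
    6 gray
      5 gray
        5→2: 2 black — skip
        5→4: 4 is gray → back edge
First back edge: 5 → 4.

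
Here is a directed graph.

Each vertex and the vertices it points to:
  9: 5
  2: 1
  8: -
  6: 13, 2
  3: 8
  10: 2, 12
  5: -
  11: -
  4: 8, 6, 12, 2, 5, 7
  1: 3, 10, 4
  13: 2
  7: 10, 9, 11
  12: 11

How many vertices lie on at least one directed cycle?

7

A vertex is on a directed cycle iff it belongs to a strongly connected component of size ≥ 2 (or has a self-loop).
The vertices on cycles are {1, 2, 4, 6, 7, 10, 13} — 7 in total.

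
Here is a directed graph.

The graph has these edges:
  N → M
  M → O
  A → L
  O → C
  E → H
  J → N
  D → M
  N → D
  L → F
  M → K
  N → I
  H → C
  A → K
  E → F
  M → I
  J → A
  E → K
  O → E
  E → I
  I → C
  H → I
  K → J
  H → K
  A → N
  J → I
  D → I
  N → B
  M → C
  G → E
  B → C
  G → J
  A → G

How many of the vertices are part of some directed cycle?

10

A vertex is on a directed cycle iff it belongs to a strongly connected component of size ≥ 2 (or has a self-loop).
The vertices on cycles are {A, D, E, G, H, J, K, M, N, O} — 10 in total.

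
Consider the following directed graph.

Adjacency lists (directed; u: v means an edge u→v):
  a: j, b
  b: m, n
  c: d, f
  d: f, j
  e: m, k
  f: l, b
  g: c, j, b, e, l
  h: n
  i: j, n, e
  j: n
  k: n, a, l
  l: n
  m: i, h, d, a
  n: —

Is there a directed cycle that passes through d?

Yes

d is on a cycle iff d can reach itself via ≥1 edge.
d → f → b → m → d — yes.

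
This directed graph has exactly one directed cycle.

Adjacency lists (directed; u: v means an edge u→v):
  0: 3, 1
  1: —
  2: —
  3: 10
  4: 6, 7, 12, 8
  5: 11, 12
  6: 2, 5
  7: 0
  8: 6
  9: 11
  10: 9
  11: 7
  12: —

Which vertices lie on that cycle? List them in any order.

0, 3, 7, 9, 10, 11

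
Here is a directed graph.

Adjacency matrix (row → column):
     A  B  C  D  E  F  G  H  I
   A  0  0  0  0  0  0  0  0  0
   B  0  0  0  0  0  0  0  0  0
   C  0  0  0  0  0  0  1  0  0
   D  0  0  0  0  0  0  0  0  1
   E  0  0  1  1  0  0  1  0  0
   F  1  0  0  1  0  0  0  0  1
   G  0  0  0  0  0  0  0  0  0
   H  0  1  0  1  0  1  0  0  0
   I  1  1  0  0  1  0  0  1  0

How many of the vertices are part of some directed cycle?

5

A vertex is on a directed cycle iff it belongs to a strongly connected component of size ≥ 2 (or has a self-loop).
The vertices on cycles are {D, E, F, H, I} — 5 in total.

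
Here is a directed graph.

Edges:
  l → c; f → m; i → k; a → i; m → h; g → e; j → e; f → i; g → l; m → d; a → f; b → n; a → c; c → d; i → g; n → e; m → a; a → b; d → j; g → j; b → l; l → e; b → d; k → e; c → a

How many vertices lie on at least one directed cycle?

A vertex is on a directed cycle iff it belongs to a strongly connected component of size ≥ 2 (or has a self-loop).
The vertices on cycles are {a, b, c, f, g, i, l, m} — 8 in total.

8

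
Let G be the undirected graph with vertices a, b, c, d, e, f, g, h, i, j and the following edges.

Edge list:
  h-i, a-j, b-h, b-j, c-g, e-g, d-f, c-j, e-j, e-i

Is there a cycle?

Yes

DFS, tracking each vertex's parent; an edge to a visited non-parent vertex closes a cycle.
Start from b:
visit b (parent –)
  visit h (parent b)
    h–b: parent, skip
    visit i (parent h)
      i–h: parent, skip
      visit e (parent i)
        e–i: parent, skip
        visit j (parent e)
          j–e: parent, skip
          visit c (parent j)
            visit g (parent c)
              g–e: e visited and ≠ parent → cycle
Cycle: e – j – c – g – e.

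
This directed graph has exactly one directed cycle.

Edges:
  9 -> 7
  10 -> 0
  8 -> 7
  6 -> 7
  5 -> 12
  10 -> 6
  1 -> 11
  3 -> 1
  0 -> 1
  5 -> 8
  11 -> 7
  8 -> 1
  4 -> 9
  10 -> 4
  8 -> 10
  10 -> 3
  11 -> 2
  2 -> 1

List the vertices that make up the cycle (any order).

1, 2, 11

DFS with gray/black marking from 1:
1 gray
  11 gray
    2 gray
      2→1: 1 is gray → back edge
Back edge closes the cycle 1 → 11 → 2 → 1; its vertices are {1, 2, 11}.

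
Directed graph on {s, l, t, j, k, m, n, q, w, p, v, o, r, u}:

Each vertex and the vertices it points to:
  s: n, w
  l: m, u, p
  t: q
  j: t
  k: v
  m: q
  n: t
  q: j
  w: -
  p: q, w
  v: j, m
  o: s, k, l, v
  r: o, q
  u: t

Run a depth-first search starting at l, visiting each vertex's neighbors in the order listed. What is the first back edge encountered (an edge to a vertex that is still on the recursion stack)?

t->q

DFS from l (visiting each vertex's neighbors in the order listed); mark gray on enter, black on exit:
l gray
  m gray
    q gray
      j gray
        t gray
          t→q: q is gray → back edge
First back edge: t → q.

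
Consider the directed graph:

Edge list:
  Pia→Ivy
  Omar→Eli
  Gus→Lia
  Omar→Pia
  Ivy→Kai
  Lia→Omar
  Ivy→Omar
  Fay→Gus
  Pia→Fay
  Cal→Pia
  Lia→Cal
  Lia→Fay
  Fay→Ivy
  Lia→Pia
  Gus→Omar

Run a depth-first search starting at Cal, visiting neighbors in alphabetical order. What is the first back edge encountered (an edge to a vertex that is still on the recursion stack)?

Lia→Cal

DFS from Cal (visiting neighbors in alphabetical order); mark gray on enter, black on exit:
Cal gray
  Pia gray
    Fay gray
      Gus gray
        Lia gray
          Lia→Cal: Cal is gray → back edge
First back edge: Lia → Cal.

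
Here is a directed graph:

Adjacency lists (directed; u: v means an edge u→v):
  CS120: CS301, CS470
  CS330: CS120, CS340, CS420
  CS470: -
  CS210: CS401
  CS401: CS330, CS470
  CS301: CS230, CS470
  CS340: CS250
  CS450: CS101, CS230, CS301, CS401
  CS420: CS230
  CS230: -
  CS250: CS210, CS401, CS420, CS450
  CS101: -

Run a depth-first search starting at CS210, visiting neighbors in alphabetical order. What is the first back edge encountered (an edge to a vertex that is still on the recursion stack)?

DFS from CS210 (visiting neighbors in alphabetical order); mark gray on enter, black on exit:
CS210 gray
  CS401 gray
    CS330 gray
      CS120 gray
        CS301 gray
          CS230 gray
          CS230 black
          CS470 gray
          CS470 black
        CS301 black
        CS120→CS470: CS470 black — skip
      CS120 black
      CS340 gray
        CS250 gray
          CS250→CS210: CS210 is gray → back edge
First back edge: CS250 → CS210.

CS250->CS210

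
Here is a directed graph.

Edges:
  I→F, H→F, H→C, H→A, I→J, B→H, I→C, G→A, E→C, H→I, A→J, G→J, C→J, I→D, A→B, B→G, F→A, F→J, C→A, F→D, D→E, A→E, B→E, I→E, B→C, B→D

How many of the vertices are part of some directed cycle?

9

A vertex is on a directed cycle iff it belongs to a strongly connected component of size ≥ 2 (or has a self-loop).
The vertices on cycles are {A, B, C, D, E, F, G, H, I} — 9 in total.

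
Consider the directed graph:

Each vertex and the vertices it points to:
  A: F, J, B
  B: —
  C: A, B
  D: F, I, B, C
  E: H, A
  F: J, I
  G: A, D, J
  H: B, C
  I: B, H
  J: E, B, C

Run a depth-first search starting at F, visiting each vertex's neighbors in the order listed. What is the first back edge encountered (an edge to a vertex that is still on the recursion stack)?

A->F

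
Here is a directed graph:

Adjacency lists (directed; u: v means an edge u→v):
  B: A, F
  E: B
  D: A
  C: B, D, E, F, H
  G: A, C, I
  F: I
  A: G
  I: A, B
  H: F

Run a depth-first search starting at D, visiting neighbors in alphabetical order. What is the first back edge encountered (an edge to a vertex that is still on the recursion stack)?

G->A

DFS from D (visiting neighbors in alphabetical order); mark gray on enter, black on exit:
D gray
  A gray
    G gray
      G→A: A is gray → back edge
First back edge: G → A.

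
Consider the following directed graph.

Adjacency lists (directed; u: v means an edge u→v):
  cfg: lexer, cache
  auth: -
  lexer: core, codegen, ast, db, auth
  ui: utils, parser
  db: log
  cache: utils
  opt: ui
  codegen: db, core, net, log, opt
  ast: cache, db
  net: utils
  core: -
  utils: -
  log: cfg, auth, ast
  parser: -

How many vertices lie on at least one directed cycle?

A vertex is on a directed cycle iff it belongs to a strongly connected component of size ≥ 2 (or has a self-loop).
The vertices on cycles are {db, ast, cfg, log, lexer, codegen} — 6 in total.

6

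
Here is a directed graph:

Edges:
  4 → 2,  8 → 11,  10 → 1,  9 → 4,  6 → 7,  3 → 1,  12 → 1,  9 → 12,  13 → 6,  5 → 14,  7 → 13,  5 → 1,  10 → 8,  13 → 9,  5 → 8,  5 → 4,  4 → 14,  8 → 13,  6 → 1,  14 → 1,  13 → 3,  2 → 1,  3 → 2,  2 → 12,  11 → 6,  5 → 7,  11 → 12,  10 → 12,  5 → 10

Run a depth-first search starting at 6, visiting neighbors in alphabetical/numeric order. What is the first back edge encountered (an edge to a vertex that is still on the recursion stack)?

DFS from 6 (visiting neighbors in alphabetical/numeric order); mark gray on enter, black on exit:
6 gray
  1 gray
  1 black
  7 gray
    13 gray
      3 gray
        3→1: 1 black — skip
        2 gray
          2→1: 1 black — skip
          12 gray
            12→1: 1 black — skip
          12 black
        2 black
      3 black
      13→6: 6 is gray → back edge
First back edge: 13 → 6.

13->6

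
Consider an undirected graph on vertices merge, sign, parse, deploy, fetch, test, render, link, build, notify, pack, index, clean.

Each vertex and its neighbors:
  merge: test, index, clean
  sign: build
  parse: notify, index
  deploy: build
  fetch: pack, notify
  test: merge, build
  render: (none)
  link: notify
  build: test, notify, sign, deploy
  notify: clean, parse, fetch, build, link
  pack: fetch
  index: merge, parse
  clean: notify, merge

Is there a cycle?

DFS, tracking each vertex's parent; an edge to a visited non-parent vertex closes a cycle.
Start from notify:
visit notify (parent –)
  visit clean (parent notify)
    clean–notify: parent, skip
    visit merge (parent clean)
      visit test (parent merge)
        test–merge: parent, skip
        visit build (parent test)
          build–test: parent, skip
          build–notify: notify visited and ≠ parent → cycle
Cycle: notify – clean – merge – test – build – notify.

Yes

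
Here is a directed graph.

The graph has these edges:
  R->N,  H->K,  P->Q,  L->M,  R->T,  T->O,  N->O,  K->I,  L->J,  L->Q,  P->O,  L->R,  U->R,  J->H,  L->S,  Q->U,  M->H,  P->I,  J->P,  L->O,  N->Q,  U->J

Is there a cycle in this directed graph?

Yes

DFS with white/gray/black marking, starting from O:
O gray
O black
H gray
  K gray
    I gray
    I black
  K black
H black
J gray
  P gray
    Q gray
      U gray
        U→J: J is gray → back edge
Back edge found, so a cycle exists: J → P → Q → U → J.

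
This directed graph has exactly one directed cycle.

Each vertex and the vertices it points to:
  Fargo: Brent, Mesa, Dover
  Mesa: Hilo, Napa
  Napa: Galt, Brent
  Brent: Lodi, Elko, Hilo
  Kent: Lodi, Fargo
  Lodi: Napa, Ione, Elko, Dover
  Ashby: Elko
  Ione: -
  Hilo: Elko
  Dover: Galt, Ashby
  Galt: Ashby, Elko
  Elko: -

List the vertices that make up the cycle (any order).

Lodi, Napa, Brent

DFS with gray/black marking from Lodi:
Lodi gray
  Napa gray
    Galt gray
      Ashby gray
        Elko gray
        Elko black
      Ashby black
      Galt→Elko: Elko black — skip
    Galt black
    Brent gray
      Brent→Lodi: Lodi is gray → back edge
Back edge closes the cycle Lodi → Napa → Brent → Lodi; its vertices are {Lodi, Napa, Brent}.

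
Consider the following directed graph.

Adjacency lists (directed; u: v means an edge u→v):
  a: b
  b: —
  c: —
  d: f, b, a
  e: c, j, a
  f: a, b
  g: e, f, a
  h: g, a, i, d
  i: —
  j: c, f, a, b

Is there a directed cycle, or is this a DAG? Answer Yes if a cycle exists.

DFS with white/gray/black marking, starting from h:
h gray
  g gray
    e gray
      c gray
      c black
      j gray
        j→c: c black — skip
        f gray
          a gray
            b gray
            b black
          a black
          f→b: b black — skip
        f black
        j→a: a black — skip
        j→b: b black — skip
      j black
      e→a: a black — skip
    e black
    g→f: f black — skip
    g→a: a black — skip
  g black
  h→a: a black — skip
  i gray
  i black
  d gray
    d→f: f black — skip
    d→b: b black — skip
    d→a: a black — skip
  d black
h black
Every edge goes to a white or black vertex — no back edge, so the graph is acyclic.

No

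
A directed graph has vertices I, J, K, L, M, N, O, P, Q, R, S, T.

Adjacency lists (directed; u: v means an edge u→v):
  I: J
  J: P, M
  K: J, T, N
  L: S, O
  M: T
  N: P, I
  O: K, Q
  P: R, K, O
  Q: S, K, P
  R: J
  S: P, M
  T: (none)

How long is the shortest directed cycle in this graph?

3

For each vertex v, BFS finds the shortest path from v back to v.
The shortest such closed walk is O → Q → P → O, length 3.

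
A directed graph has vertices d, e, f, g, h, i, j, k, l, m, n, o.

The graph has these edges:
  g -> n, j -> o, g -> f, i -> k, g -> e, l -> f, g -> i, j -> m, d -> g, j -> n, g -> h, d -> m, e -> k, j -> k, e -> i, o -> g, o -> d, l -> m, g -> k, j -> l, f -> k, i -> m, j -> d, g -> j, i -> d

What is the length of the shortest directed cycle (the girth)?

3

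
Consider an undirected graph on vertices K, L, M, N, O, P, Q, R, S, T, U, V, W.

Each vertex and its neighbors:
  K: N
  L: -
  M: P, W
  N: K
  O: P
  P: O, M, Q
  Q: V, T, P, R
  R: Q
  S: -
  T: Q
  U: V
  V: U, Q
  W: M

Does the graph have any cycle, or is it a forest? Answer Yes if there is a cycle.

No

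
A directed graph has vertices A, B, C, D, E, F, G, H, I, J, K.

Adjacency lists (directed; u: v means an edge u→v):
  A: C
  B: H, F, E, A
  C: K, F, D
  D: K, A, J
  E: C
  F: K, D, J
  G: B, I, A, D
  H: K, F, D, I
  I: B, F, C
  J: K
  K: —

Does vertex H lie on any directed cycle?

Yes

H is on a cycle iff H can reach itself via ≥1 edge.
H → I → B → H — yes.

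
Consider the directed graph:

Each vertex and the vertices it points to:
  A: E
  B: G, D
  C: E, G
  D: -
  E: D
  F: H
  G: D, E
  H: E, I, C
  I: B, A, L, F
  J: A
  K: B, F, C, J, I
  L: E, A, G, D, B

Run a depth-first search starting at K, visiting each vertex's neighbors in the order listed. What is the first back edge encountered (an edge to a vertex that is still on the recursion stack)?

DFS from K (visiting each vertex's neighbors in the order listed); mark gray on enter, black on exit:
K gray
  B gray
    G gray
      D gray
      D black
      E gray
        E→D: D black — skip
      E black
    G black
    B→D: D black — skip
  B black
  F gray
    H gray
      H→E: E black — skip
      I gray
        I→B: B black — skip
        A gray
          A→E: E black — skip
        A black
        L gray
          L→E: E black — skip
          L→A: A black — skip
          L→G: G black — skip
          L→D: D black — skip
          L→B: B black — skip
        L black
        I→F: F is gray → back edge
First back edge: I → F.

I->F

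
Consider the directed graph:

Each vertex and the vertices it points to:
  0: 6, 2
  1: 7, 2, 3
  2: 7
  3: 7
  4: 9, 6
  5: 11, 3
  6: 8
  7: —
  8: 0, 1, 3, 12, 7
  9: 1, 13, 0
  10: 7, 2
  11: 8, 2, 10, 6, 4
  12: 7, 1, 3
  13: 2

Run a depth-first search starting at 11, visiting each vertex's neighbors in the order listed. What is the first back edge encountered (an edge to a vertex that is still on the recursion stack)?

DFS from 11 (visiting each vertex's neighbors in the order listed); mark gray on enter, black on exit:
11 gray
  8 gray
    0 gray
      6 gray
        6→8: 8 is gray → back edge
First back edge: 6 → 8.

6->8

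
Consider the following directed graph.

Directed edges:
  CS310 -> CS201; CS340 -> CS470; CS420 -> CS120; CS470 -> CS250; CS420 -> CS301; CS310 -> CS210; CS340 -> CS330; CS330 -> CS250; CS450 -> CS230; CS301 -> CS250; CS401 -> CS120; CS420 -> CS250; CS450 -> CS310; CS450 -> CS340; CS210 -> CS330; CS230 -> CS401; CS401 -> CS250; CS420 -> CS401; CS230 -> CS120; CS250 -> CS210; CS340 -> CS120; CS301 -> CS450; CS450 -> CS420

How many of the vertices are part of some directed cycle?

6

A vertex is on a directed cycle iff it belongs to a strongly connected component of size ≥ 2 (or has a self-loop).
The vertices on cycles are {CS210, CS250, CS301, CS330, CS420, CS450} — 6 in total.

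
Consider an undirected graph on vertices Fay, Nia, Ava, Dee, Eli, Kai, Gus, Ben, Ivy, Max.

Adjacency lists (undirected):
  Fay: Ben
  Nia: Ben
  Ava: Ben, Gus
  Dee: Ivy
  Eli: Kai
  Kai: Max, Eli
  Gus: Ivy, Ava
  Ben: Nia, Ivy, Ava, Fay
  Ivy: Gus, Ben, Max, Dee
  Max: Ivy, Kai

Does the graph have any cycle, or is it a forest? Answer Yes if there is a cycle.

DFS, tracking each vertex's parent; an edge to a visited non-parent vertex closes a cycle.
Start from Kai:
visit Kai (parent –)
  visit Max (parent Kai)
    visit Ivy (parent Max)
      visit Gus (parent Ivy)
        Gus–Ivy: parent, skip
        visit Ava (parent Gus)
          visit Ben (parent Ava)
            visit Nia (parent Ben)
              Nia–Ben: parent, skip
            Ben–Ivy: Ivy visited and ≠ parent → cycle
Cycle: Ivy – Gus – Ava – Ben – Ivy.

Yes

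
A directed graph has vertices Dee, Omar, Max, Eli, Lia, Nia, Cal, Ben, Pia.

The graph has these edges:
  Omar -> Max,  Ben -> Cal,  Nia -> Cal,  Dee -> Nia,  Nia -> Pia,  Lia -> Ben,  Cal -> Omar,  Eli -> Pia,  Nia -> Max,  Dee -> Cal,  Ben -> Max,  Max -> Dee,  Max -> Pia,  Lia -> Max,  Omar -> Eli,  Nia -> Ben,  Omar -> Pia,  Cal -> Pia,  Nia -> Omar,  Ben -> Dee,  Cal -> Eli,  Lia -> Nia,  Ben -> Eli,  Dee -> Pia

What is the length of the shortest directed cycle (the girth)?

For each vertex v, BFS finds the shortest path from v back to v.
The shortest such closed walk is Max → Dee → Nia → Max, length 3.

3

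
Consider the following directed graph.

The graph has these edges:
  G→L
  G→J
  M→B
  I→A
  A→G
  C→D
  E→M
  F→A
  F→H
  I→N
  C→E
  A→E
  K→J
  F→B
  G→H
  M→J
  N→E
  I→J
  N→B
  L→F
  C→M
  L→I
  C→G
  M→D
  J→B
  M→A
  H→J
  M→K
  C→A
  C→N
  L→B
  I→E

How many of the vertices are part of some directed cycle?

A vertex is on a directed cycle iff it belongs to a strongly connected component of size ≥ 2 (or has a self-loop).
The vertices on cycles are {A, E, F, G, I, L, M, N} — 8 in total.

8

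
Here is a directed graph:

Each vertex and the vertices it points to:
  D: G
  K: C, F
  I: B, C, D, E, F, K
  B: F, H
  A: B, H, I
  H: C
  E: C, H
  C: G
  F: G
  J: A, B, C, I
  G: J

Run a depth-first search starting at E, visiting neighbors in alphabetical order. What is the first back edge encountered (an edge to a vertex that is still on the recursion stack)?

F→G

DFS from E (visiting neighbors in alphabetical order); mark gray on enter, black on exit:
E gray
  C gray
    G gray
      J gray
        A gray
          B gray
            F gray
              F→G: G is gray → back edge
First back edge: F → G.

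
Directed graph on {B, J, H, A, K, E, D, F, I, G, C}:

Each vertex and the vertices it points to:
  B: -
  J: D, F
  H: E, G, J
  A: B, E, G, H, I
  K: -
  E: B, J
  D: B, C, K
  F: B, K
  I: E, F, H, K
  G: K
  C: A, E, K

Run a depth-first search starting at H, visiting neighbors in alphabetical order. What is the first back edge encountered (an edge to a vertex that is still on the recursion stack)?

DFS from H (visiting neighbors in alphabetical order); mark gray on enter, black on exit:
H gray
  E gray
    B gray
    B black
    J gray
      D gray
        D→B: B black — skip
        C gray
          A gray
            A→B: B black — skip
            A→E: E is gray → back edge
First back edge: A → E.

A→E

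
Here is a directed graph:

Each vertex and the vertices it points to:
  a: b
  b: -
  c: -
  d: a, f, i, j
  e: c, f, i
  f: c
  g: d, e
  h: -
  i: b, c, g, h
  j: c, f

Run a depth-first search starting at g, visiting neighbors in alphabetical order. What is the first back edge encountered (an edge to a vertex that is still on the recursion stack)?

DFS from g (visiting neighbors in alphabetical order); mark gray on enter, black on exit:
g gray
  d gray
    a gray
      b gray
      b black
    a black
    f gray
      c gray
      c black
    f black
    i gray
      i→b: b black — skip
      i→c: c black — skip
      i→g: g is gray → back edge
First back edge: i → g.

i→g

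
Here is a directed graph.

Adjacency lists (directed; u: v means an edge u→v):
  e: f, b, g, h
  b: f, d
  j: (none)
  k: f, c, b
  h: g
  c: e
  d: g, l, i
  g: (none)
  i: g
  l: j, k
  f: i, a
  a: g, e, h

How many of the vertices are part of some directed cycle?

A vertex is on a directed cycle iff it belongs to a strongly connected component of size ≥ 2 (or has a self-loop).
The vertices on cycles are {a, b, c, d, e, f, k, l} — 8 in total.

8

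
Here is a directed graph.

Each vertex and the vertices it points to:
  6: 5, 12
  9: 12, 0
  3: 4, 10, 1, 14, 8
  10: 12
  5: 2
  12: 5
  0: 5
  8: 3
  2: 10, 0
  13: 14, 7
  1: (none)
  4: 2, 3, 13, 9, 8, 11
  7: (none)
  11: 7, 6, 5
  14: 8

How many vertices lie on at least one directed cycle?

A vertex is on a directed cycle iff it belongs to a strongly connected component of size ≥ 2 (or has a self-loop).
The vertices on cycles are {0, 2, 3, 4, 5, 8, 10, 12, 13, 14} — 10 in total.

10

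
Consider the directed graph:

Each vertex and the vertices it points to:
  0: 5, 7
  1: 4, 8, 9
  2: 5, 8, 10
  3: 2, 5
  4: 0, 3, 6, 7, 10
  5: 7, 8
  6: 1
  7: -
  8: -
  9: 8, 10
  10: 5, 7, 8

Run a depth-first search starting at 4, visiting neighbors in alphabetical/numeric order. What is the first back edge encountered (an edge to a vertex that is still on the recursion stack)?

DFS from 4 (visiting neighbors in alphabetical/numeric order); mark gray on enter, black on exit:
4 gray
  0 gray
    5 gray
      7 gray
      7 black
      8 gray
      8 black
    5 black
    0→7: 7 black — skip
  0 black
  3 gray
    2 gray
      2→5: 5 black — skip
      2→8: 8 black — skip
      10 gray
        10→5: 5 black — skip
        10→7: 7 black — skip
        10→8: 8 black — skip
      10 black
    2 black
    3→5: 5 black — skip
  3 black
  6 gray
    1 gray
      1→4: 4 is gray → back edge
First back edge: 1 → 4.

1->4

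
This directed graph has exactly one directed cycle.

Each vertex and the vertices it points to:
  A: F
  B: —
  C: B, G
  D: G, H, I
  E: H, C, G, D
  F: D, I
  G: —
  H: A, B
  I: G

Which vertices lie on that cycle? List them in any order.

A, D, F, H

DFS with gray/black marking from H:
H gray
  A gray
    F gray
      D gray
        G gray
        G black
        D→H: H is gray → back edge
Back edge closes the cycle H → A → F → D → H; its vertices are {A, D, F, H}.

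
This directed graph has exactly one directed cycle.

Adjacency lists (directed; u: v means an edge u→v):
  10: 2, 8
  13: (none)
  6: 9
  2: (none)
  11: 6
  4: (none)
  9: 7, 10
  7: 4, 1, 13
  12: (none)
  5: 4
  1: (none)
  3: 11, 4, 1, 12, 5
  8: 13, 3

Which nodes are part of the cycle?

3, 6, 8, 9, 10, 11

DFS with gray/black marking from 9:
9 gray
  7 gray
    4 gray
    4 black
    1 gray
    1 black
    13 gray
    13 black
  7 black
  10 gray
    2 gray
    2 black
    8 gray
      8→13: 13 black — skip
      3 gray
        11 gray
          6 gray
            6→9: 9 is gray → back edge
Back edge closes the cycle 9 → 10 → 8 → 3 → 11 → 6 → 9; its vertices are {3, 6, 8, 9, 10, 11}.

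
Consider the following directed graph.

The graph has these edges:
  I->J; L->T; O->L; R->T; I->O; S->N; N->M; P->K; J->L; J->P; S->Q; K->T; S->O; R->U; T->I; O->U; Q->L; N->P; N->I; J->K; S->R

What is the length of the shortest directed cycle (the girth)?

For each vertex v, BFS finds the shortest path from v back to v.
The shortest such closed walk is O → L → T → I → O, length 4.

4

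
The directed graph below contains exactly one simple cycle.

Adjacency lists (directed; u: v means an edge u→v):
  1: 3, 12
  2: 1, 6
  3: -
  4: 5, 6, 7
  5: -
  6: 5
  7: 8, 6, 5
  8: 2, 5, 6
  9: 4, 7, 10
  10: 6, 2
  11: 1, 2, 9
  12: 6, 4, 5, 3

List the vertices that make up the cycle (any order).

1, 2, 4, 7, 8, 12

DFS with gray/black marking from 7:
7 gray
  8 gray
    2 gray
      1 gray
        3 gray
        3 black
        12 gray
          6 gray
            5 gray
            5 black
          6 black
          4 gray
            4→5: 5 black — skip
            4→6: 6 black — skip
            4→7: 7 is gray → back edge
Back edge closes the cycle 7 → 8 → 2 → 1 → 12 → 4 → 7; its vertices are {1, 2, 4, 7, 8, 12}.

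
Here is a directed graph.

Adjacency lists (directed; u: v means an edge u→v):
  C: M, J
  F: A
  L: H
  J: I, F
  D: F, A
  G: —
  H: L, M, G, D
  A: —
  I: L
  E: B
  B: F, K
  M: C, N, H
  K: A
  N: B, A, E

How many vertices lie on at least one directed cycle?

A vertex is on a directed cycle iff it belongs to a strongly connected component of size ≥ 2 (or has a self-loop).
The vertices on cycles are {C, H, I, J, L, M} — 6 in total.

6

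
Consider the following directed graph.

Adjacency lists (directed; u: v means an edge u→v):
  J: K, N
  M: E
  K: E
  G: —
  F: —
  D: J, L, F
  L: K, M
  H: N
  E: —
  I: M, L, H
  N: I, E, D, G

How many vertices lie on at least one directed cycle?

5

A vertex is on a directed cycle iff it belongs to a strongly connected component of size ≥ 2 (or has a self-loop).
The vertices on cycles are {D, H, I, J, N} — 5 in total.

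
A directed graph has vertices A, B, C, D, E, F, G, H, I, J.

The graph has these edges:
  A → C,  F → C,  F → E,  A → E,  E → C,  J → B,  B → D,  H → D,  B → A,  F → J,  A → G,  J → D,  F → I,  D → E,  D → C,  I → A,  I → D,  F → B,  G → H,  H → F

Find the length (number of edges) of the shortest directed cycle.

5

For each vertex v, BFS finds the shortest path from v back to v.
The shortest such closed walk is G → H → F → I → A → G, length 5.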